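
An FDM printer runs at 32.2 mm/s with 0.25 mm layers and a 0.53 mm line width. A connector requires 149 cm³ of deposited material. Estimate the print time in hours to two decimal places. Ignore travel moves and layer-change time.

Line area = 0.25 × 0.53 = 0.1325 mm².
Toolpath length = 149 cm³ / 0.1325 mm² = 149000 / 0.1325 = 1124528.3 mm.
Extrusion time = 1124528.3 / 32.2, so 34923.2 s.
In the requested units: 34923.2 s = 9.70 hours.

9.70 hours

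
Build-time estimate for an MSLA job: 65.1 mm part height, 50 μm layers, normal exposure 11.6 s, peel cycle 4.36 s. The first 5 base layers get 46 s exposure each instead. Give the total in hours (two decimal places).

5.82 hours

Layers = ⌈65.1/0.05⌉ = 1302.
Base layers: 5 × (46 + 4.36) → 251.8 s.
Regular layers: 1297 × (11.6 + 4.36) → 20700.12 s.
Total = 251.8 + 20700.12 = 20951.92 s = 5.82 hours.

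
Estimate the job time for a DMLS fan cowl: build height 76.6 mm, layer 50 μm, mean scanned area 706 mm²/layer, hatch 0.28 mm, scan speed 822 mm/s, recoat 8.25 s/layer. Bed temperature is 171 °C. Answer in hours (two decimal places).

Number of layers: 76.6 / 0.05 → 1532 (rounded up).
Per-layer scan distance = 706 / 0.28, so 2521.4 mm.
Scan time per layer = 2521.4 / 822 = 3.0674 s.
Per-layer time: 3.0674 + 8.25 → 11.3174 s.
Build time = 1532 × 11.3174 = 17338.2568 s = 4.82 hours.

4.82 hours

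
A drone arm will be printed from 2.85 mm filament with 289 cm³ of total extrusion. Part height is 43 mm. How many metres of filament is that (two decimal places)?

45.30 m

Filament cross-section = π × (2.85/2)² = 6.3794 mm².
L = 289000 mm³ / 6.3794 mm² = 45302.07 mm, i.e. 45.30 m.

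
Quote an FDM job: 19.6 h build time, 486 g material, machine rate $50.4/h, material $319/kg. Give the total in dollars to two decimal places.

Machine cost = 50.4 × 19.6, so $987.84.
Material charge: 319 × 486/1000 → $155.034.
Total = 987.84 + 155.034 = 1142.874 ≈ $1142.87.

$1142.87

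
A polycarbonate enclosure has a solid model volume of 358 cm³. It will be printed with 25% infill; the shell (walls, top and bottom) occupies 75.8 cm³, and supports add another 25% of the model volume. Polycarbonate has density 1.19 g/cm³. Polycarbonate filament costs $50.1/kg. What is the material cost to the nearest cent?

$14.06

Volume inside the shell = 358 − 75.8, so 282.2 cm³.
Infill volume = 0.25 × 282.2 = 70.55 cm³.
Support = 0.25 × 358, so 89.5 cm³.
Total extruded: 75.8 + 70.55 + 89.5 → 235.85 cm³.
Mass = 235.85 × 1.19 = 280.6615 g.
Cost = 280.6615 g / 1000 × $50.1/kg = $14.06.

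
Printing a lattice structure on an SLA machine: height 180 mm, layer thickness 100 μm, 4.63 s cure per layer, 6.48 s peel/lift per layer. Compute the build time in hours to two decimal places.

5.56 hours

Number of layers: 180 / 0.1 → 1800 (rounded up).
Per-layer time = 4.63 + 6.48, so 11.11 s.
Build time: 1800 × 11.11 s = 19998 s, i.e. 5.56 hours.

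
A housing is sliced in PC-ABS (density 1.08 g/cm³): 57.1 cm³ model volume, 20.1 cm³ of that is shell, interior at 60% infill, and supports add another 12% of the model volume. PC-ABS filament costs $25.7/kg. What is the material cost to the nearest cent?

$1.36

Interior volume: 57.1 − 20.1 → 37 cm³.
Deposited infill = 0.60 × 37, so 22.2 cm³.
Support: 0.12 × 57.1 → 6.852 cm³.
Deposited volume = 20.1 + 22.2 + 6.852 = 49.152 cm³.
Mass = 49.152 × 1.08 = 53.08416 g.
Cost = 53.08416 g / 1000 × $25.7/kg = $1.36.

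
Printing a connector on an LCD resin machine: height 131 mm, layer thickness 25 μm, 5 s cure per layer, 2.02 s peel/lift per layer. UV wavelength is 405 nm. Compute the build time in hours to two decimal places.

Layer count = ceil(131 / 0.025) = 5240.
Per-layer time = 5 + 2.02, so 7.02 s.
Total = 5240 × 7.02 = 36784.8 s = 10.22 hours.

10.22 hours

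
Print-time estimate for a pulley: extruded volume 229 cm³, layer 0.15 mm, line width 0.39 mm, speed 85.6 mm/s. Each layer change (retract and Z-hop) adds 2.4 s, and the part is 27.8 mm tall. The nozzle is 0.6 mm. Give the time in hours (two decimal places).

12.83 hours

Extrusion cross-section: 0.15 × 0.39 → 0.0585 mm².
Toolpath length = 229 cm³ / 0.0585 mm² = 229000 / 0.0585 = 3914529.9 mm.
Extrusion time: 3914529.9 / 85.6 → 45730.5 s.
Number of layers: 27.8 / 0.15 → 186 (rounded up).
Z-hop total: 186 × 2.4 → 446.4 s.
Altogether 45730.5 + 446.4 = 46176.9 s, i.e. 12.83 hours.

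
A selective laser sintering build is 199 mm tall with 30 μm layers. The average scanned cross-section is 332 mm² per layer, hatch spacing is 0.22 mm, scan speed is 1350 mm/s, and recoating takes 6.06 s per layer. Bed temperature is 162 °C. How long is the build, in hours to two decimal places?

Number of layers: 199 / 0.03 → 6634 (rounded up).
Hatch length per layer = 332 / 0.22, so 1509.1 mm.
Laser time per layer = 1509.1 / 1350, so 1.1179 s.
Layer cycle = 1.1179 + 6.06, so 7.1779 s.
6634 layers × 7.1779 s/layer = 47618.1886 s, i.e. 13.23 hours.

13.23 hours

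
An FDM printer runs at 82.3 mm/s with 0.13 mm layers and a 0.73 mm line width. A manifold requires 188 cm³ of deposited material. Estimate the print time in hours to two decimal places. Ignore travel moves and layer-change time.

Extrusion cross-section = 0.13 × 0.73, so 0.0949 mm².
Total extruded path = 188000/0.0949 = 1981032.7 mm.
Print-move time = 1981032.7 / 82.3 = 24070.9 s.
That's 24070.9 s → 6.69 hours.

6.69 hours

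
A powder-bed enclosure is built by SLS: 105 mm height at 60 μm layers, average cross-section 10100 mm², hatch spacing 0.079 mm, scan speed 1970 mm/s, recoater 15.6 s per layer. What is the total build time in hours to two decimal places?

39.13 hours

Layer count = ceil(105 / 0.06) = 1750.
Scan path per layer: 10100 / 0.079 → 127848.1 mm.
Laser time per layer: 127848.1 / 1970 → 64.8975 s.
Per-layer time: 64.8975 + 15.6 → 80.4975 s.
Build time = 1750 × 80.4975 = 140870.625 s = 39.13 hours.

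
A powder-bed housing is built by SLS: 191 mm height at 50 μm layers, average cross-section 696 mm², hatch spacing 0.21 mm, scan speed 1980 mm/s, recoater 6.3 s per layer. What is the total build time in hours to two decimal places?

Number of layers: 191 / 0.05 → 3820 (rounded up).
Hatch length per layer: 696 / 0.21 → 3314.3 mm.
Scan time per layer: 3314.3 / 1980 → 1.6739 s.
Per-layer time = 1.6739 + 6.3 = 7.9739 s.
Build time = 3820 × 7.9739 = 30460.298 s = 8.46 hours.

8.46 hours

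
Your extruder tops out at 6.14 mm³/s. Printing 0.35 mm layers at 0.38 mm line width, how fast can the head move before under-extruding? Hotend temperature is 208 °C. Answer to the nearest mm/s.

Extrusion cross-section = 0.35 × 0.38 = 0.133 mm².
v_max = Q/A = 6.14/0.133 = 46.17 mm/s → 46 mm/s.

46 mm/s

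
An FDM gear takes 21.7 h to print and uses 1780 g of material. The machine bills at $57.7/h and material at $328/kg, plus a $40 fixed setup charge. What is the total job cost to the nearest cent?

$1875.93

Time charge = 57.7 × 21.7, so $1252.09.
Material cost = 328 × 1780/1000, so $583.84.
Adding setup: 1252.09 + 583.84 + 40 → $1875.93.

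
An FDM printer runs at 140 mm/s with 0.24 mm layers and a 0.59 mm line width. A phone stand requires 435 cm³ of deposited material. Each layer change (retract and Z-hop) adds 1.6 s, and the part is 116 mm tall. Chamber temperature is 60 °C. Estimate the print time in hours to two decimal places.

6.31 hours

Bead cross-section = 0.24 × 0.59, so 0.1416 mm².
Toolpath length = 435 cm³ / 0.1416 mm² = 435000 / 0.1416 = 3072033.9 mm.
Time extruding: 3072033.9 / 140 → 21943.1 s.
Layer count = ceil(116 / 0.24) = 484.
Z-hop total: 484 × 1.6 → 774.4 s.
Altogether 21943.1 + 774.4 = 22717.5 s, i.e. 6.31 hours.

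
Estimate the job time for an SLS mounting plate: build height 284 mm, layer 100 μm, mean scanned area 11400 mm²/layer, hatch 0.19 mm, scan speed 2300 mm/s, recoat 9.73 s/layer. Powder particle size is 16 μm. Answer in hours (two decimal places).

28.26 hours

Layers = ⌈284/0.1⌉ = 2840.
Per-layer scan distance = 11400 / 0.19, so 60000 mm.
Scan time per layer = 60000 / 2300, so 26.087 s.
Time per layer = 26.087 + 9.73, so 35.817 s.
Total: 2840 × 35.817 s = 101720.28 s → 28.26 hours.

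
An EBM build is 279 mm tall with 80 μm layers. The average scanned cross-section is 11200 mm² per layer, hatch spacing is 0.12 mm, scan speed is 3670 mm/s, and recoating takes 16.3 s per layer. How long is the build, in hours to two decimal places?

40.43 hours

Layers = ⌈279/0.08⌉ = 3488.
Per-layer scan distance = 11200 / 0.12, so 93333.3 mm.
Per-layer scan time = 93333.3 / 3670, so 25.4314 s.
Time per layer: 25.4314 + 16.3 → 41.7314 s.
Total: 3488 × 41.7314 s = 145559.1232 s → 40.43 hours.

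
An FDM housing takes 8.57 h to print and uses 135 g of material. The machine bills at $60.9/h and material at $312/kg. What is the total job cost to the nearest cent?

$564.03

Time charge = 60.9 × 8.57, so $521.913.
Material charge = 312 × 135/1000, so $42.12.
Job cost: 521.913 + 42.12 = 564.033 ≈ $564.03.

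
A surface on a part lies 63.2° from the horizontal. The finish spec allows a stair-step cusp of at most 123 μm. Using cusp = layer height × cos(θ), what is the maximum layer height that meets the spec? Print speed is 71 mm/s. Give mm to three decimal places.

Layer height = cusp / cos(63.2°) = 0.123 / 0.4509 = 0.273 mm.

0.273 mm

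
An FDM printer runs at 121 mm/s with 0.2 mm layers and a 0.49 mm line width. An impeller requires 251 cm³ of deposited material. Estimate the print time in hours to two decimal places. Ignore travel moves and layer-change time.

Bead cross-section = 0.2 × 0.49, so 0.098 mm².
Toolpath length = 251 cm³ / 0.098 mm² = 251000 / 0.098 = 2561224.5 mm.
Time extruding = 2561224.5 / 121 = 21167.1 s.
That's 21167.1 s → 5.88 hours.

5.88 hours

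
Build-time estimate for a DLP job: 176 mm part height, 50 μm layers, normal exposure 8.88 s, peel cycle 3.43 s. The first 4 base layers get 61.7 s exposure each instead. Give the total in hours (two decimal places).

Layers = ⌈176/0.05⌉ = 3520.
Burn-in layers = 4 × (61.7 + 3.43) = 260.52 s.
Regular layers = 3516 × (8.88 + 3.43), so 43281.96 s.
Sum: 260.52 + 43281.96 = 43542.48 s → 12.10 hours.

12.10 hours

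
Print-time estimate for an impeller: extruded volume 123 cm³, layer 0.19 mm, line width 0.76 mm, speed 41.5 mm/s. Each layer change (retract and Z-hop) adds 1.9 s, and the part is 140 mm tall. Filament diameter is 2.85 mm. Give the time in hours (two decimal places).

Bead cross-section = 0.19 × 0.76, so 0.1444 mm².
Toolpath length = 123 cm³ / 0.1444 mm² = 123000 / 0.1444 = 851800.6 mm.
Print-move time = 851800.6 / 41.5 = 20525.3 s.
Number of layers: 140 / 0.19 → 737 (rounded up).
Layer-change overhead = 737 × 1.9 = 1400.3 s.
Altogether 20525.3 + 1400.3 = 21925.6 s, i.e. 6.09 hours.

6.09 hours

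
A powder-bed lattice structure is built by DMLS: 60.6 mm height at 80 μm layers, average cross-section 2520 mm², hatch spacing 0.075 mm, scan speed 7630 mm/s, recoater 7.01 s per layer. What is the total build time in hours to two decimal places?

2.40 hours

Layer count = ceil(60.6 / 0.08) = 758.
Per-layer scan distance = 2520 / 0.075, so 33600 mm.
Scan time per layer = 33600 / 7630 = 4.4037 s.
Time per layer = 4.4037 + 7.01 = 11.4137 s.
758 layers × 11.4137 s/layer = 8651.5846 s, i.e. 2.40 hours.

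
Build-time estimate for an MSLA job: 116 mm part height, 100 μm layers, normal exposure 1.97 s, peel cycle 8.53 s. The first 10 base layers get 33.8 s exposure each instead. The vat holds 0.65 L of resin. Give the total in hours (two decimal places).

3.47 hours

Number of layers: 116 / 0.1 → 1160 (rounded up).
Bottom layers = 10 × (33.8 + 8.53), so 423.3 s.
Normal layers = 1150 × (1.97 + 8.53) = 12075 s.
Sum: 423.3 + 12075 = 12498.3 s → 3.47 hours.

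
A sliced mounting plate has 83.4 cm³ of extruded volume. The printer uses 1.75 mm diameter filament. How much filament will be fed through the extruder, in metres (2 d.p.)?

Filament cross-section = π × (1.75/2)² = 2.4053 mm².
Length = 83.4 cm³ / 2.4053 mm² = 83400 / 2.4053 = 34673.43 mm = 34.67 m.

34.67 m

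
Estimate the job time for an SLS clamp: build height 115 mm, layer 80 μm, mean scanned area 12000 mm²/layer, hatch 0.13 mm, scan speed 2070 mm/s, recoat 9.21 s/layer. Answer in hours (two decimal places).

21.49 hours

Number of layers: 115 / 0.08 → 1438 (rounded up).
Scan path per layer: 12000 / 0.13 → 92307.7 mm.
Per-layer scan time = 92307.7 / 2070 = 44.5931 s.
Time per layer = 44.5931 + 9.21 = 53.8031 s.
Build time = 1438 × 53.8031 = 77368.8578 s = 21.49 hours.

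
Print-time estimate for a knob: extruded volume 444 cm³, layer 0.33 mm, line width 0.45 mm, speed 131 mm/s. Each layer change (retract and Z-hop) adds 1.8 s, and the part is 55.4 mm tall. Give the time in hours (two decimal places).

Line area = 0.33 × 0.45 = 0.1485 mm².
Path length: 444000 mm³ / 0.1485 mm² → 2989899 mm.
Time extruding = 2989899 / 131 = 22823.7 s.
Number of layers: 55.4 / 0.33 → 168 (rounded up).
Non-print overhead = 168 × 1.8 = 302.4 s.
Altogether 22823.7 + 302.4 = 23126.1 s, i.e. 6.42 hours.

6.42 hours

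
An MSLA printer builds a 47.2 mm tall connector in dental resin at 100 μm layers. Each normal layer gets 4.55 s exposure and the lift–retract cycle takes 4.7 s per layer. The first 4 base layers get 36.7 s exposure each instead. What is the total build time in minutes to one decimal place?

74.9 minutes

Layer count = ceil(47.2 / 0.1) = 472.
Bottom layers: 4 × (36.7 + 4.7) → 165.6 s.
Remaining layers = 468 × (4.55 + 4.7) = 4329 s.
Sum: 165.6 + 4329 = 4494.6 s → 74.9 minutes.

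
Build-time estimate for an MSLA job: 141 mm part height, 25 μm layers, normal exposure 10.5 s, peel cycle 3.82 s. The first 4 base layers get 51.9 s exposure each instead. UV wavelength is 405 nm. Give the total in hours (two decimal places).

22.48 hours

Layers = ⌈141/0.025⌉ = 5640.
Burn-in layers = 4 × (51.9 + 3.82) = 222.88 s.
Normal layers: 5636 × (10.5 + 3.82) → 80707.52 s.
Total = 222.88 + 80707.52 = 80930.4 s = 22.48 hours.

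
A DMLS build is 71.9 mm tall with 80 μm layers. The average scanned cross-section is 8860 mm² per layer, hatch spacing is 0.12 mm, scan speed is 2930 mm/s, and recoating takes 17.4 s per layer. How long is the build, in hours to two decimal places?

Layers = ⌈71.9/0.08⌉ = 899.
Hatch length per layer: 8860 / 0.12 → 73833.3 mm.
Scan time per layer = 73833.3 / 2930, so 25.1991 s.
Per-layer time = 25.1991 + 17.4, so 42.5991 s.
899 layers × 42.5991 s/layer = 38296.5909 s, i.e. 10.64 hours.

10.64 hours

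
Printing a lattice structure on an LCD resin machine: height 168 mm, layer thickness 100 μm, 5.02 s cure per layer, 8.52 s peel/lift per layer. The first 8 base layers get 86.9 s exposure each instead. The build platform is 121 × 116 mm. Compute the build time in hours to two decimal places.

Number of layers: 168 / 0.1 → 1680 (rounded up).
Burn-in layers = 8 × (86.9 + 8.52), so 763.36 s.
Normal layers = 1672 × (5.02 + 8.52), so 22638.88 s.
Sum: 763.36 + 22638.88 = 23402.24 s → 6.50 hours.

6.50 hours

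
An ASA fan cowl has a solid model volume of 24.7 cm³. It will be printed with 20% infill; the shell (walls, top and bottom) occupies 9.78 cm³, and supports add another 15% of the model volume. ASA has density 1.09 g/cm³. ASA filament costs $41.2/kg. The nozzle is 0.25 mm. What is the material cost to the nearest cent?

$0.74

Volume inside the shell = 24.7 − 9.78, so 14.92 cm³.
Infill volume = 0.20 × 14.92 = 2.984 cm³.
Support = 0.15 × 24.7 = 3.705 cm³.
Total extruded = 9.78 + 2.984 + 3.705 = 16.469 cm³.
Mass = 16.469 × 1.09 = 17.95121 g.
At $41.2/kg: 17.95121/1000 × 41.2 = $0.74.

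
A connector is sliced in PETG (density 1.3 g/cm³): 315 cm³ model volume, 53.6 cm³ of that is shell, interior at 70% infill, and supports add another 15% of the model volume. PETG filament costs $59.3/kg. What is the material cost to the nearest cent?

$21.88

Volume inside the shell: 315 − 53.6 → 261.4 cm³.
Infill volume = 0.70 × 261.4, so 182.98 cm³.
Support = 0.15 × 315, so 47.25 cm³.
Total printed volume: 53.6 + 182.98 + 47.25 → 283.83 cm³.
Mass: 283.83 × 1.3 → 368.979 g.
At $59.3/kg: 368.979/1000 × 59.3 = $21.88.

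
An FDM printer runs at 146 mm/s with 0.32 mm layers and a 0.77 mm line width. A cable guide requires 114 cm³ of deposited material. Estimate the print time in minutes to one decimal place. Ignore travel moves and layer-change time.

Bead cross-section: 0.32 × 0.77 → 0.2464 mm².
Path length: 114000 mm³ / 0.2464 mm² → 462662.3 mm.
Print-move time = 462662.3 / 146 = 3168.9 s.
Converting: 3168.9 s = 52.8 minutes.

52.8 minutes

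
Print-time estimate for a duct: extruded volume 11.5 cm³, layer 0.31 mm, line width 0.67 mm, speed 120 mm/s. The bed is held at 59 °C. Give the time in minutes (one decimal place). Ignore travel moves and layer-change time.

Extrusion cross-section: 0.31 × 0.67 → 0.2077 mm².
Total extruded path = 11500/0.2077 = 55368.3 mm.
Time extruding = 55368.3 / 120, so 461.4 s.
In the requested units: 461.4 s = 7.7 minutes.

7.7 minutes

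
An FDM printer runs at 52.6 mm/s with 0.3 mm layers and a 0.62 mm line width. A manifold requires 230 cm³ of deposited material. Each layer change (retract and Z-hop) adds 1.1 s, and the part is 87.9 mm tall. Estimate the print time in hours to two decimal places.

Extrusion cross-section: 0.3 × 0.62 → 0.186 mm².
Toolpath length = 230 cm³ / 0.186 mm² = 230000 / 0.186 = 1236559.1 mm.
Time extruding: 1236559.1 / 52.6 → 23508.7 s.
Layers = ⌈87.9/0.3⌉ = 293.
Non-print overhead: 293 × 1.1 → 322.3 s.
Altogether 23508.7 + 322.3 = 23831 s, i.e. 6.62 hours.

6.62 hours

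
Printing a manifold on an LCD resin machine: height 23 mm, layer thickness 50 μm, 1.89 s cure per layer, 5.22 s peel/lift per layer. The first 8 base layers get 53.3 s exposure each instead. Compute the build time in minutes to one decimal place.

Number of layers: 23 / 0.05 → 460 (rounded up).
Bottom layers: 8 × (53.3 + 5.22) → 468.16 s.
Normal layers = 452 × (1.89 + 5.22) = 3213.72 s.
Sum: 468.16 + 3213.72 = 3681.88 s → 61.4 minutes.

61.4 minutes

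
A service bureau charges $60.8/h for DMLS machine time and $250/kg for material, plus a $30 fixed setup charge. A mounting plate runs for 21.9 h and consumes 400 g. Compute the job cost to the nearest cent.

$1461.52

Time charge = 60.8 × 21.9 = $1331.52.
Material cost: 250 × 400/1000 → $100.00.
Adding setup: 1331.52 + 100.00 + 30 → $1461.52.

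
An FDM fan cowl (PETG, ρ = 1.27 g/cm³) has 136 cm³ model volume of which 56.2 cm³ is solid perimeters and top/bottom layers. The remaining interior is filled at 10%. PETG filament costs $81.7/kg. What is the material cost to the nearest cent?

$6.66

Infill region: 136 − 56.2 → 79.8 cm³.
Infill deposited = 0.10 × 79.8 = 7.98 cm³.
Total printed volume: 56.2 + 7.98 → 64.18 cm³.
Mass = 64.18 × 1.27 = 81.5086 g.
At $81.7/kg: 81.5086/1000 × 81.7 = $6.66.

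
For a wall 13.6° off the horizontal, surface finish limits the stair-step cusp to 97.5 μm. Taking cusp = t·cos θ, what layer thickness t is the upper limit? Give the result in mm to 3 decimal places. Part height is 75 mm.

t = h_c / cos θ = 0.0975 / 0.9720 = 0.100 mm.

0.100 mm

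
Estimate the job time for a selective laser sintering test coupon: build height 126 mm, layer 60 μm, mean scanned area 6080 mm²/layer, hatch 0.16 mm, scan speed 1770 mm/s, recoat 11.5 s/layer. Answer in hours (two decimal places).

Number of layers: 126 / 0.06 → 2100 (rounded up).
Scan path per layer = 6080 / 0.16, so 38000 mm.
Per-layer scan time = 38000 / 1770, so 21.4689 s.
Per-layer time = 21.4689 + 11.5, so 32.9689 s.
Total: 2100 × 32.9689 s = 69234.69 s → 19.23 hours.

19.23 hours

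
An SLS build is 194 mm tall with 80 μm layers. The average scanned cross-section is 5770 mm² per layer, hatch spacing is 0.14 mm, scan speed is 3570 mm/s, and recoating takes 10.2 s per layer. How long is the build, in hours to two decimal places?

Layers = ⌈194/0.08⌉ = 2425.
Per-layer scan distance = 5770 / 0.14, so 41214.3 mm.
Scan time per layer = 41214.3 / 3570, so 11.5446 s.
Per-layer time: 11.5446 + 10.2 → 21.7446 s.
Build time = 2425 × 21.7446 = 52730.655 s = 14.65 hours.

14.65 hours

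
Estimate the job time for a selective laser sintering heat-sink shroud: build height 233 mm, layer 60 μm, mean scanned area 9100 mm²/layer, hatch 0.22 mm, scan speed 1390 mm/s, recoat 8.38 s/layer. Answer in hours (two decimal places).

Number of layers: 233 / 0.06 → 3884 (rounded up).
Scan path per layer: 9100 / 0.22 → 41363.6 mm.
Scan time per layer = 41363.6 / 1390, so 29.758 s.
Per-layer time = 29.758 + 8.38, so 38.138 s.
Total: 3884 × 38.138 s = 148127.992 s → 41.15 hours.

41.15 hours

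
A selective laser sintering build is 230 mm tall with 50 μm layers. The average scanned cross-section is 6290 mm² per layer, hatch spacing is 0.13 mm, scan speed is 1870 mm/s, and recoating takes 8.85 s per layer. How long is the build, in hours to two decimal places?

44.37 hours

Number of layers: 230 / 0.05 → 4600 (rounded up).
Scan path per layer = 6290 / 0.13 = 48384.6 mm.
Scan time per layer: 48384.6 / 1870 → 25.8741 s.
Time per layer = 25.8741 + 8.85 = 34.7241 s.
4600 layers × 34.7241 s/layer = 159730.86 s, i.e. 44.37 hours.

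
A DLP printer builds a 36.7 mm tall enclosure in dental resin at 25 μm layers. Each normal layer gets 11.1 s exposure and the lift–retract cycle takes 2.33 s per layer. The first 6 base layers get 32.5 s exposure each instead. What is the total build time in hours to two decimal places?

Layer count = ceil(36.7 / 0.025) = 1468.
Bottom layers: 6 × (32.5 + 2.33) → 208.98 s.
Normal layers = 1462 × (11.1 + 2.33) = 19634.66 s.
Sum: 208.98 + 19634.66 = 19843.64 s → 5.51 hours.

5.51 hours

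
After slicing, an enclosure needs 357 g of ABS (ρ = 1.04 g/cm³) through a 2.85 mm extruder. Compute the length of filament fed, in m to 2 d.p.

Extruded volume: 357/1.04 = 343.2692 cm³ (343269.2 mm³).
A = π r² = π × 1.425² = 6.3794 mm².
L = V/A = 343269.2/6.3794 = 53809.01 mm → 53.81 m.

53.81 m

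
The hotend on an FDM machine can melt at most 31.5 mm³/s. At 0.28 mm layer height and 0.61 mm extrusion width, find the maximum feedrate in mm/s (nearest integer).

A: 0.28 × 0.61 → 0.1708 mm².
v_max = Q/A = 31.5/0.1708 = 184.43 mm/s → 184 mm/s.

184 mm/s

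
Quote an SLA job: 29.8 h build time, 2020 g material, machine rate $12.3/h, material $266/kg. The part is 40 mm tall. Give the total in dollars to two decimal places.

$903.86

Machine cost = 12.3 × 29.8 = $366.54.
Material cost = 266 × 2020/1000, so $537.32.
Job cost: 366.54 + 537.32 = $903.86.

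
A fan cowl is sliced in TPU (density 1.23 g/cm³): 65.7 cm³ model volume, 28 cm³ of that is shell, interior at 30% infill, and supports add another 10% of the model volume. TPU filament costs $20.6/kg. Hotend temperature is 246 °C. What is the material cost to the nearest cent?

Infill region: 65.7 − 28 → 37.7 cm³.
Infill deposited = 0.30 × 37.7 = 11.31 cm³.
Support = 0.10 × 65.7, so 6.57 cm³.
Total extruded = 28 + 11.31 + 6.57 = 45.88 cm³.
Mass = 45.88 × 1.23, so 56.4324 g.
Cost = 56.4324 g / 1000 × $20.6/kg = $1.16.

$1.16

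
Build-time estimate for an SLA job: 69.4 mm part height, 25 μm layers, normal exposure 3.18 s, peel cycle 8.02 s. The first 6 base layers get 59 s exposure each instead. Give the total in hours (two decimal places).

Layer count = ceil(69.4 / 0.025) = 2776.
Bottom layers: 6 × (59 + 8.02) → 402.12 s.
Regular layers = 2770 × (3.18 + 8.02) = 31024 s.
Total = 402.12 + 31024 = 31426.12 s = 8.73 hours.

8.73 hours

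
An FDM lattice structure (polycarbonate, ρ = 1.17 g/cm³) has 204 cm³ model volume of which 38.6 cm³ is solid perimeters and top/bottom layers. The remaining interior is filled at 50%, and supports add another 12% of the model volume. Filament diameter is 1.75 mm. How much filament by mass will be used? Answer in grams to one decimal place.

170.6 g

Interior volume = 204 − 38.6 = 165.4 cm³.
Infill volume = 0.50 × 165.4, so 82.7 cm³.
Support = 0.12 × 204 = 24.48 cm³.
Total extruded = 38.6 + 82.7 + 24.48, so 145.78 cm³.
Mass: 145.78 × 1.17 → 170.5626 g.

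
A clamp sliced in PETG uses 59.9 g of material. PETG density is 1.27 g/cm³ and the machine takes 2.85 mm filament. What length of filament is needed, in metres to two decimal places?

Volume = 59.9 g / 1.27 g·cm⁻³ = 47.1654 cm³ = 47165.4 mm³.
Cross-section of 2.85 mm filament: π·(2.85/2)² = 6.3794 mm².
L = V/A = 47165.4/6.3794 = 7393.39 mm → 7.39 m.

7.39 m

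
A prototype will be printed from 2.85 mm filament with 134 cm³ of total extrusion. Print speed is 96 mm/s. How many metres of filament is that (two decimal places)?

A = π r² = π × 1.425² = 6.3794 mm².
Length = 134 cm³ / 6.3794 mm² = 134000 / 6.3794 = 21005.11 mm = 21.01 m.

21.01 m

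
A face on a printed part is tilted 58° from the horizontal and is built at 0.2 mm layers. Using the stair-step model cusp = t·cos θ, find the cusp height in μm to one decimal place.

h_c = t·cos θ = 0.2 × 0.5299 = 0.10598 mm (106.0 μm).

106.0 μm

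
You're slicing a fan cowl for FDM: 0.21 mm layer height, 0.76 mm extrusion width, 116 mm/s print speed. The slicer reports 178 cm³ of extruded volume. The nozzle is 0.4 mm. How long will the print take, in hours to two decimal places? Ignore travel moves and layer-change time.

2.67 hours

Extrusion cross-section = 0.21 × 0.76 = 0.1596 mm².
Path length: 178000 mm³ / 0.1596 mm² → 1115288.2 mm.
Print-move time = 1115288.2 / 116 = 9614.6 s.
9614.6 s = 2.67 hours.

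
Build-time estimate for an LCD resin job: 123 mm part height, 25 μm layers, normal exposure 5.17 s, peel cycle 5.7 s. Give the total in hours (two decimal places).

Layers = ⌈123/0.025⌉ = 4920.
Cycle time = 5.17 + 5.7 = 10.87 s.
Total = 4920 × 10.87 = 53480.4 s = 14.86 hours.

14.86 hours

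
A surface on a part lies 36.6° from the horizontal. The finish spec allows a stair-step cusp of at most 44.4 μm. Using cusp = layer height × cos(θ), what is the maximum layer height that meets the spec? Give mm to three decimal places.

0.055 mm

cos(36.6°) = 0.8028; t_max = 0.0444/0.8028 = 0.055 mm.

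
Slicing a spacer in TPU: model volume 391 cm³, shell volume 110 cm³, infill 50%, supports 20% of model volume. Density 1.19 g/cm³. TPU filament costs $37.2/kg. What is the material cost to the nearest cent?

$14.55

Volume inside the shell: 391 − 110 → 281 cm³.
Infill deposited = 0.50 × 281, so 140.5 cm³.
Support = 0.20 × 391 = 78.2 cm³.
Deposited volume = 110 + 140.5 + 78.2, so 328.7 cm³.
Mass = 328.7 × 1.19 = 391.153 g.
Cost = 391.153 g / 1000 × $37.2/kg = $14.55.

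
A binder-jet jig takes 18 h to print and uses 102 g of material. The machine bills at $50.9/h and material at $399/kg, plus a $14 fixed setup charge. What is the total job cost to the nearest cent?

$970.90

Machine cost: 50.9 × 18 → $916.20.
Material cost: 399 × 102/1000 → $40.698.
Total = 916.20 + 40.698 + 14 = 970.898 ≈ $970.90.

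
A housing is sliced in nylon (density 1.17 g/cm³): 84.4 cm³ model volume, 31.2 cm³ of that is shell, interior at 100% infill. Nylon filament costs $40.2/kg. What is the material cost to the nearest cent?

Infill region: 84.4 − 31.2 → 53.2 cm³.
Infill deposited: 1.00 × 53.2 → 53.2 cm³.
Total printed volume = 31.2 + 53.2, so 84.4 cm³.
Mass = 84.4 × 1.17 = 98.748 g.
At $40.2/kg: 98.748/1000 × 40.2 = $3.97.

$3.97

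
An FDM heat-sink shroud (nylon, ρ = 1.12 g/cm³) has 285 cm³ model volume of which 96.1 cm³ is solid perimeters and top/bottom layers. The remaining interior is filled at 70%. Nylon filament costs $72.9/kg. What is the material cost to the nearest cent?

Infill region = 285 − 96.1 = 188.9 cm³.
Deposited infill = 0.70 × 188.9, so 132.23 cm³.
Total printed volume = 96.1 + 132.23 = 228.33 cm³.
Mass = 228.33 × 1.12 = 255.7296 g.
At $72.9/kg: 255.7296/1000 × 72.9 = $18.64.

$18.64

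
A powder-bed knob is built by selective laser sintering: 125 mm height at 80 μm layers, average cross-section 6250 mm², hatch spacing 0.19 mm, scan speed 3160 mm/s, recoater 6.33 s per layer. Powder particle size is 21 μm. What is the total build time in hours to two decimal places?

7.27 hours

Layers = ⌈125/0.08⌉ = 1563.
Per-layer scan distance = 6250 / 0.19 = 32894.7 mm.
Per-layer scan time = 32894.7 / 3160 = 10.4097 s.
Per-layer time: 10.4097 + 6.33 → 16.7397 s.
Build time = 1563 × 16.7397 = 26164.1511 s = 7.27 hours.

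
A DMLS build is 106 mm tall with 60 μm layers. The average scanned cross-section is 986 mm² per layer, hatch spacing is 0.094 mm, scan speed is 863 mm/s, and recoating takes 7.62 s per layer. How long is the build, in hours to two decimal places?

Layers = ⌈106/0.06⌉ = 1767.
Per-layer scan distance: 986 / 0.094 → 10489.4 mm.
Per-layer scan time = 10489.4 / 863 = 12.1546 s.
Per-layer time = 12.1546 + 7.62, so 19.7746 s.
Build time = 1767 × 19.7746 = 34941.7182 s = 9.71 hours.

9.71 hours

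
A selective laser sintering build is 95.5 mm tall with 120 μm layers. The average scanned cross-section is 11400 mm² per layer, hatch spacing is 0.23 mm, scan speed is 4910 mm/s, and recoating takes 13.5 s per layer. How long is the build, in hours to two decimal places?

Layer count = ceil(95.5 / 0.12) = 796.
Hatch length per layer: 11400 / 0.23 → 49565.2 mm.
Scan time per layer = 49565.2 / 4910, so 10.0947 s.
Layer cycle = 10.0947 + 13.5 = 23.5947 s.
Build time = 796 × 23.5947 = 18781.3812 s = 5.22 hours.

5.22 hours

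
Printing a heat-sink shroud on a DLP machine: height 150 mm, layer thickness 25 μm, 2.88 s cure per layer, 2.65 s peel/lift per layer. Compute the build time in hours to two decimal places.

Layers = ⌈150/0.025⌉ = 6000.
Per-layer time = 2.88 + 2.65, so 5.53 s.
Build time: 6000 × 5.53 s = 33180 s, i.e. 9.22 hours.

9.22 hours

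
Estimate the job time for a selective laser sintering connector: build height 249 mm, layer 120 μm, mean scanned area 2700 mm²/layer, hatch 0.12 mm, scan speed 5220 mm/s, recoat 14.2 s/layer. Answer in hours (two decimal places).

10.67 hours

Layers = ⌈249/0.12⌉ = 2075.
Per-layer scan distance = 2700 / 0.12 = 22500 mm.
Scan time per layer = 22500 / 5220 = 4.3103 s.
Time per layer = 4.3103 + 14.2 = 18.5103 s.
Total: 2075 × 18.5103 s = 38408.8725 s → 10.67 hours.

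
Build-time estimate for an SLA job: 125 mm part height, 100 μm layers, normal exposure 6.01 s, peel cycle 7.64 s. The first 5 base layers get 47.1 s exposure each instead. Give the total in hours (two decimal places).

4.80 hours

Layers = ⌈125/0.1⌉ = 1250.
Burn-in layers: 5 × (47.1 + 7.64) → 273.7 s.
Normal layers: 1245 × (6.01 + 7.64) → 16994.25 s.
Total = 273.7 + 16994.25 = 17267.95 s = 4.80 hours.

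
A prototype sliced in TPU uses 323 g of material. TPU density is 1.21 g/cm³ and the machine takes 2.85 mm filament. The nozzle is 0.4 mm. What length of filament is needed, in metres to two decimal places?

Volume = 323 g / 1.21 g·cm⁻³ = 266.9421 cm³ = 266942.1 mm³.
Filament cross-section = π × (2.85/2)² = 6.3794 mm².
Length = 266942.1 / 6.3794 = 41844.39 mm = 41.84 m.

41.84 m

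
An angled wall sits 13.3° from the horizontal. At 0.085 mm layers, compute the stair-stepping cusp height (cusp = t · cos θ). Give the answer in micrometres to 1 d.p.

82.7 μm

h_c = t·cos θ = 0.085 × 0.9732 = 0.082722 mm (82.7 μm).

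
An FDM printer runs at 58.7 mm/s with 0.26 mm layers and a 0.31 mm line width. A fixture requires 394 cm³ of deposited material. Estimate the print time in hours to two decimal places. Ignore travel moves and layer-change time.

Line area: 0.26 × 0.31 → 0.0806 mm².
Path length: 394000 mm³ / 0.0806 mm² → 4888337.5 mm.
Print-move time = 4888337.5 / 58.7 = 83276.6 s.
83276.6 s = 23.13 hours.

23.13 hours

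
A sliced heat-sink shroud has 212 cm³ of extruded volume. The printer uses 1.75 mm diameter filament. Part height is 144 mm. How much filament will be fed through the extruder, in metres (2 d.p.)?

A = π r² = π × 0.875² = 2.4053 mm².
L = 212000 mm³ / 2.4053 mm² = 88138.69 mm, i.e. 88.14 m.

88.14 m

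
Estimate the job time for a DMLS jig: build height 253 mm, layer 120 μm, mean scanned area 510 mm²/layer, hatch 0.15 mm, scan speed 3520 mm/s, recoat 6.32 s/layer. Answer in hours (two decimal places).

Layer count = ceil(253 / 0.12) = 2109.
Per-layer scan distance = 510 / 0.15, so 3400 mm.
Per-layer scan time = 3400 / 3520 = 0.9659 s.
Layer cycle = 0.9659 + 6.32 = 7.2859 s.
2109 layers × 7.2859 s/layer = 15365.9631 s, i.e. 4.27 hours.

4.27 hours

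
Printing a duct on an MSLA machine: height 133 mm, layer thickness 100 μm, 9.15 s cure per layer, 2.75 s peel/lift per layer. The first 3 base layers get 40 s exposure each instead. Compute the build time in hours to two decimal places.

Layer count = ceil(133 / 0.1) = 1330.
Burn-in layers = 3 × (40 + 2.75) = 128.25 s.
Regular layers: 1327 × (9.15 + 2.75) → 15791.3 s.
Total = 128.25 + 15791.3 = 15919.55 s = 4.42 hours.

4.42 hours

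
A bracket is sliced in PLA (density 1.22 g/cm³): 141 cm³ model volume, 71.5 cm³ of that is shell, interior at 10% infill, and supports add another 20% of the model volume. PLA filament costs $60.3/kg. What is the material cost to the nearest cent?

Volume inside the shell = 141 − 71.5, so 69.5 cm³.
Infill volume = 0.10 × 69.5 = 6.95 cm³.
Support = 0.20 × 141, so 28.2 cm³.
Total printed volume = 71.5 + 6.95 + 28.2, so 106.65 cm³.
Mass = 106.65 × 1.22 = 130.113 g.
At $60.3/kg: 130.113/1000 × 60.3 = $7.85.

$7.85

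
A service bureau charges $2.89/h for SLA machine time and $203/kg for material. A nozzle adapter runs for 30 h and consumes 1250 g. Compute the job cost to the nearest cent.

Machine-time cost = 2.89 × 30, so $86.70.
Feedstock cost = 203 × 1250/1000, so $253.75.
Total = 86.70 + 253.75 = $340.45.

$340.45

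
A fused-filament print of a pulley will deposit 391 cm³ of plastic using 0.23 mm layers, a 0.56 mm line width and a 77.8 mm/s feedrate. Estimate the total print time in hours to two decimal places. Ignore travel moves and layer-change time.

Bead cross-section: 0.23 × 0.56 → 0.1288 mm².
Total extruded path = 391000/0.1288 = 3035714.3 mm.
Extrusion time: 3035714.3 / 77.8 → 39019.5 s.
Converting: 39019.5 s = 10.84 hours.

10.84 hours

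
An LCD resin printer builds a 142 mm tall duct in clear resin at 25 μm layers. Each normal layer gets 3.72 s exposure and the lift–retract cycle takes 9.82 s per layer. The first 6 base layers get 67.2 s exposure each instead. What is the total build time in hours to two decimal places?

Layer count = ceil(142 / 0.025) = 5680.
Base layers: 6 × (67.2 + 9.82) → 462.12 s.
Remaining layers: 5674 × (3.72 + 9.82) → 76825.96 s.
Sum: 462.12 + 76825.96 = 77288.08 s → 21.47 hours.

21.47 hours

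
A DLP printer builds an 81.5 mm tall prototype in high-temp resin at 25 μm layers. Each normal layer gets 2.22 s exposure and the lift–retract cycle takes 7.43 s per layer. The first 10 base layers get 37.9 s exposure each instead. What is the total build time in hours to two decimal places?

Layers = ⌈81.5/0.025⌉ = 3260.
Burn-in layers: 10 × (37.9 + 7.43) → 453.3 s.
Remaining layers: 3250 × (2.22 + 7.43) → 31362.5 s.
Sum: 453.3 + 31362.5 = 31815.8 s → 8.84 hours.

8.84 hours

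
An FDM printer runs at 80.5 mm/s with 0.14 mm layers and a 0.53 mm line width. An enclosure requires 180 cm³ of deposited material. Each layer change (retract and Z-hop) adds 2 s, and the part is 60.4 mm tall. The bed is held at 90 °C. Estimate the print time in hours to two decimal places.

8.61 hours

Line area: 0.14 × 0.53 → 0.0742 mm².
Total extruded path = 180000/0.0742 = 2425876 mm.
Time extruding = 2425876 / 80.5, so 30135.1 s.
Number of layers: 60.4 / 0.14 → 432 (rounded up).
Z-hop total: 432 × 2 → 864 s.
Altogether 30135.1 + 864 = 30999.1 s, i.e. 8.61 hours.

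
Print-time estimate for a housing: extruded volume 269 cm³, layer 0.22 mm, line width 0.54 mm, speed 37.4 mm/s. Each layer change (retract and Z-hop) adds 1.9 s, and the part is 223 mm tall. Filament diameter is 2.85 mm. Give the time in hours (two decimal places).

Bead cross-section = 0.22 × 0.54 = 0.1188 mm².
Total extruded path = 269000/0.1188 = 2264309.8 mm.
Print-move time = 2264309.8 / 37.4, so 60543 s.
Layer count = ceil(223 / 0.22) = 1014.
Layer-change overhead = 1014 × 1.9 = 1926.6 s.
Total = 60543 + 1926.6 = 62469.6 s = 17.35 hours.

17.35 hours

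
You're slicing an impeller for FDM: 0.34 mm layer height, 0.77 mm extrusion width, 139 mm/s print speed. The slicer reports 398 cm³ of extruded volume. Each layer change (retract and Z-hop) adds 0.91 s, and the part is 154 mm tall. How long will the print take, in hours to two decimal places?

3.15 hours

Line area = 0.34 × 0.77 = 0.2618 mm².
Toolpath length = 398 cm³ / 0.2618 mm² = 398000 / 0.2618 = 1520244.5 mm.
Print-move time: 1520244.5 / 139 → 10937 s.
Layers = ⌈154/0.34⌉ = 453.
Layer-change overhead = 453 × 0.91, so 412.23 s.
Total = 10937 + 412.23 = 11349.23 s = 3.15 hours.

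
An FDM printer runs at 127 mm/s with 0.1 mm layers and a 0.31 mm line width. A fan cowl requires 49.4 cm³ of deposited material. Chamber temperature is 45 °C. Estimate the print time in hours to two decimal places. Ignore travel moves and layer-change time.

3.49 hours

Bead cross-section = 0.1 × 0.31 = 0.031 mm².
Toolpath length = 49.4 cm³ / 0.031 mm² = 49400 / 0.031 = 1593548.4 mm.
Print-move time = 1593548.4 / 127 = 12547.6 s.
12547.6 s = 3.49 hours.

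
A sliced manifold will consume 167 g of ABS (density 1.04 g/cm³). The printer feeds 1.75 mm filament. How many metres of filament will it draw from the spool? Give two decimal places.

66.76 m

Volume = 167 g / 1.04 g·cm⁻³ = 160.5769 cm³ = 160576.9 mm³.
A = π r² = π × 0.875² = 2.4053 mm².
Length = 160576.9 / 2.4053 = 66759.61 mm = 66.76 m.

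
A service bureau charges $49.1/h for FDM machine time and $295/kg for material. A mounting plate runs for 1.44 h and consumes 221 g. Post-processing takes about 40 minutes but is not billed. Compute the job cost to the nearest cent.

$135.90

Machine cost: 49.1 × 1.44 → $70.704.
Material cost = 295 × 221/1000, so $65.195.
Job cost: 70.704 + 65.195 = 135.899 ≈ $135.90.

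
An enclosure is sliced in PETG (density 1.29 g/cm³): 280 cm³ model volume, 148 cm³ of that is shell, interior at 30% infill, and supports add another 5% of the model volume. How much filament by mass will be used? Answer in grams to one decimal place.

Infill region = 280 − 148, so 132 cm³.
Deposited infill = 0.30 × 132 = 39.6 cm³.
Support: 0.05 × 280 → 14 cm³.
Total extruded = 148 + 39.6 + 14, so 201.6 cm³.
Mass = 201.6 × 1.29 = 260.064 g.

260.1 g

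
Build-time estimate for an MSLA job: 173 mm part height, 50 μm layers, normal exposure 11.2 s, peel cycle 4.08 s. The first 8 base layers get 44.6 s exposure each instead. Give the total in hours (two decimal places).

Layers = ⌈173/0.05⌉ = 3460.
Base layers: 8 × (44.6 + 4.08) → 389.44 s.
Regular layers: 3452 × (11.2 + 4.08) → 52746.56 s.
Total = 389.44 + 52746.56 = 53136 s = 14.76 hours.

14.76 hours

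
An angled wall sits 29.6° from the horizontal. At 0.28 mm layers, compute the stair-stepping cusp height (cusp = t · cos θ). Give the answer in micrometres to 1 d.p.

243.5 μm

cos(29.6°) = 0.8695, so cusp = 0.28 × 0.8695 = 0.24346 mm → 243.5 μm.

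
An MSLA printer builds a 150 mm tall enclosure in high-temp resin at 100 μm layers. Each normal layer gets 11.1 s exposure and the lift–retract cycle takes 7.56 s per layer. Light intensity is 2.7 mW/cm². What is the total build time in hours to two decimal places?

Number of layers: 150 / 0.1 → 1500 (rounded up).
Each layer takes = 11.1 + 7.56, so 18.66 s.
Total = 1500 × 18.66 = 27990 s = 7.78 hours.

7.78 hours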